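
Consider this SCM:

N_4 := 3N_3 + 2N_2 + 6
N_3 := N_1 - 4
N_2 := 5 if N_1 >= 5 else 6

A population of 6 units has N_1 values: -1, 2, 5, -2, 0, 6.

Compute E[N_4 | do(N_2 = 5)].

9

do(N_2=5) breaks N_2's dependence on N_1. With N_2=5 fixed, N_4 across the units is 1, 10, 19, -2, 4, 22, mean 9.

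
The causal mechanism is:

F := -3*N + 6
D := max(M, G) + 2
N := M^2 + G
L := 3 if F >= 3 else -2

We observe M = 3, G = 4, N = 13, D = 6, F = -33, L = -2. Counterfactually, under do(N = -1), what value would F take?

9

do(N=-1) replaces the equation N := M^2 + G with the constant N = -1.
F = -3*N + 6  [with N=-1]  = 9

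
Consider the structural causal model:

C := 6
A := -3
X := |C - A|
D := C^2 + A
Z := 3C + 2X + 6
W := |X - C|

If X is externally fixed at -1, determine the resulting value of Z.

22

do(X=-1) replaces the equation X := |C - A| with the constant X = -1.
Z = 3C + 2X + 6  [with C=6, X=-1]  = 22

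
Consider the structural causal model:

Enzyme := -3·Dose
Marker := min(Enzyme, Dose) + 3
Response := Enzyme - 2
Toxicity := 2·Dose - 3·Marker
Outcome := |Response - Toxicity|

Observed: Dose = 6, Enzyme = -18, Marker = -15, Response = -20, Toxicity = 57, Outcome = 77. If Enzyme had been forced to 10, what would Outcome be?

Under do(Enzyme=10), the mechanism Enzyme := -3·Dose is discarded; Enzyme is fixed at 10.
Marker = min(Enzyme, Dose) + 3  [with Enzyme=10, Dose=6]  = 9
Response = Enzyme - 2  [with Enzyme=10]  = 8
Toxicity = 2·Dose - 3·Marker  [with Dose=6, Marker=9]  = -15
Outcome = |Response - Toxicity|  [with Response=8, Toxicity=-15]  = 23

23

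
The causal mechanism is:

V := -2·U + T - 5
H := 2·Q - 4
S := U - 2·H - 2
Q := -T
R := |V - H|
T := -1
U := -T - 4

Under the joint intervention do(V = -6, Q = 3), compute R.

Under do(V = -6, Q = 3), each intervened variable's structural equation is replaced by its fixed value.
H = 2·Q - 4  [with Q=3]  = 2
R = |V - H|  [with V=-6, H=2]  = 8

8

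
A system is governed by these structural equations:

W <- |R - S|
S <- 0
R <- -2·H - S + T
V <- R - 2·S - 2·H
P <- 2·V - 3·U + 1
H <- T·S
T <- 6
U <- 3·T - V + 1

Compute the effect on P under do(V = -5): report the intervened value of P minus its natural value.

Under do(V=-5), the mechanism V <- R - 2·S - 2·H is discarded; V is fixed at -5.
U = 3·T - V + 1  [with T=6, V=-5]  = 24
P = 2·V - 3·U + 1  [with V=-5, U=24]  = -81
Without intervention: H = T·S  [with T=6, S=0]  = 0; R = -2·H - S + T  [with H=0, S=0, T=6]  = 6; V = R - 2·S - 2·H  [with R=6, S=0, H=0]  = 6; U = 3·T - V + 1  [with T=6, V=6]  = 13; P = 2·V - 3·U + 1  [with V=6, U=13]  = -26.
Change = -81 − (-26) = -55.

-55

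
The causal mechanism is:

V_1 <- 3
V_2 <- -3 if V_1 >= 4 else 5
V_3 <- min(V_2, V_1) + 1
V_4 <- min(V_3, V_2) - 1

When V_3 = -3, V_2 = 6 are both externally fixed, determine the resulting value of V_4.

-4

The joint intervention fixes V_3 = -3, V_2 = 6, removing each variable's own equation.
V_4 = min(V_3, V_2) - 1  [with V_3=-3, V_2=6]  = -4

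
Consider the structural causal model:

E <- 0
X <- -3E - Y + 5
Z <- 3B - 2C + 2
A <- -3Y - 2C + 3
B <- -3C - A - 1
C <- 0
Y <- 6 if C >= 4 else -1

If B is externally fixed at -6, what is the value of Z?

Under do(B=-6), the mechanism B <- -3C - A - 1 is discarded; B is fixed at -6.
Z = 3B - 2C + 2  [with B=-6, C=0]  = -16

-16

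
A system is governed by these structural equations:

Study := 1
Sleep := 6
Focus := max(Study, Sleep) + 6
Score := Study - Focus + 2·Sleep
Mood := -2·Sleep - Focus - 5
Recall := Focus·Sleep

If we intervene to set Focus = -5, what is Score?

The intervention breaks the incoming arrows to Focus: Focus := max(Study, Sleep) + 6 no longer applies, and Focus = -5.
Score = Study - Focus + 2·Sleep  [with Study=1, Focus=-5, Sleep=6]  = 18

18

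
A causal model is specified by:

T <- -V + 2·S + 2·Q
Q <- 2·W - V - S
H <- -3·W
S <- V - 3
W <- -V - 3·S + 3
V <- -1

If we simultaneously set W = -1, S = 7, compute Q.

-8

The joint intervention fixes W = -1, S = 7, removing each variable's own equation.
Q = 2·W - V - S  [with W=-1, V=-1, S=7]  = -8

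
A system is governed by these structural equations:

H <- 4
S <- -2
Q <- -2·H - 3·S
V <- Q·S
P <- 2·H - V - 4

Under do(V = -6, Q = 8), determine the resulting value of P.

The joint intervention fixes V = -6, Q = 8, removing each variable's own equation.
P = 2·H - V - 4  [with H=4, V=-6]  = 10

10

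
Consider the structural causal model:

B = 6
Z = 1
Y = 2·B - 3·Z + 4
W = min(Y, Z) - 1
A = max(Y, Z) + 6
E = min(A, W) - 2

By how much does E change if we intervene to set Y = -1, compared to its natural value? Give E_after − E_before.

-2

The intervention breaks the incoming arrows to Y: Y = 2·B - 3·Z + 4 no longer applies, and Y = -1.
W = min(Y, Z) - 1  [with Y=-1, Z=1]  = -2
A = max(Y, Z) + 6  [with Y=-1, Z=1]  = 7
E = min(A, W) - 2  [with A=7, W=-2]  = -4
Without intervention: Y = 2·B - 3·Z + 4  [with B=6, Z=1]  = 13; W = min(Y, Z) - 1  [with Y=13, Z=1]  = 0; A = max(Y, Z) + 6  [with Y=13, Z=1]  = 19; E = min(A, W) - 2  [with A=19, W=0]  = -2.
Change = -4 − (-2) = -2.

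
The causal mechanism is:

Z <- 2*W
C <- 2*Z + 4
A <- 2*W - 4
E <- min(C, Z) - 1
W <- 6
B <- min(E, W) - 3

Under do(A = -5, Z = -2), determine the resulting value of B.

-6

The joint intervention fixes A = -5, Z = -2, removing each variable's own equation.
C = 2*Z + 4  [with Z=-2]  = 0
E = min(C, Z) - 1  [with C=0, Z=-2]  = -3
B = min(E, W) - 3  [with E=-3, W=6]  = -6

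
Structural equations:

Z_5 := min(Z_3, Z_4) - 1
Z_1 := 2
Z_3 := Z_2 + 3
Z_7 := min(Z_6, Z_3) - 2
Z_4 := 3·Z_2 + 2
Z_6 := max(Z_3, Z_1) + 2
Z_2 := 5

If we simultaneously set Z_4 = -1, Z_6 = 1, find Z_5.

Setting Z_4 = -1, Z_6 = 1 by intervention discards those variables' equations.
Z_3 = Z_2 + 3  [with Z_2=5]  = 8
Z_5 = min(Z_3, Z_4) - 1  [with Z_3=8, Z_4=-1]  = -2

-2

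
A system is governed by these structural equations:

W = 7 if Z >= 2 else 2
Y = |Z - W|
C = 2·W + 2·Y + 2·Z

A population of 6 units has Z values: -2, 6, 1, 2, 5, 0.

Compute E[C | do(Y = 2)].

do(Y=2) breaks Y's dependence on Z. With Y=2 fixed, C across the units is 4, 30, 10, 22, 28, 8, mean 17.

17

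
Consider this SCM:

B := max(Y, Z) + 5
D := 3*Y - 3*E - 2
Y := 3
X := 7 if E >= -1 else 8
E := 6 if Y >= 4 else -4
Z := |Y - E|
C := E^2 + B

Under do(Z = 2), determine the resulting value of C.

The intervention breaks the incoming arrows to Z: Z := |Y - E| no longer applies, and Z = 2.
E = 6 if Y >= 4 else -4  [with Y=3]  = -4
B = max(Y, Z) + 5  [with Y=3, Z=2]  = 8
C = E^2 + B  [with E=-4, B=8]  = 24

24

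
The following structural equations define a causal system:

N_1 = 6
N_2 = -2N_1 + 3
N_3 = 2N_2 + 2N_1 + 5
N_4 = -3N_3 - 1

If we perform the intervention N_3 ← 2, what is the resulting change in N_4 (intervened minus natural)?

-9

The intervention breaks the incoming arrows to N_3: N_3 = 2N_2 + 2N_1 + 5 no longer applies, and N_3 = 2.
N_4 = -3N_3 - 1  [with N_3=2]  = -7
Without intervention: N_2 = -2N_1 + 3  [with N_1=6]  = -9; N_3 = 2N_2 + 2N_1 + 5  [with N_2=-9, N_1=6]  = -1; N_4 = -3N_3 - 1  [with N_3=-1]  = 2.
Change = -7 − 2 = -9.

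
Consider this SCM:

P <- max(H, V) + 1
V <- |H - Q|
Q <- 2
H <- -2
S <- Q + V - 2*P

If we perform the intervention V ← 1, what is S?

do(V=1) replaces the equation V <- |H - Q| with the constant V = 1.
P = max(H, V) + 1  [with H=-2, V=1]  = 2
S = Q + V - 2*P  [with Q=2, V=1, P=2]  = -1

-1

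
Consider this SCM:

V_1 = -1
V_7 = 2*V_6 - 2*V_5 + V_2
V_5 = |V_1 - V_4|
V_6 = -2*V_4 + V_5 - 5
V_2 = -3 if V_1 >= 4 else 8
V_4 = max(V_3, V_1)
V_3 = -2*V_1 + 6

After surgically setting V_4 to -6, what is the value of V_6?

Under do(V_4=-6), the mechanism V_4 = max(V_3, V_1) is discarded; V_4 is fixed at -6.
V_5 = |V_1 - V_4|  [with V_1=-1, V_4=-6]  = 5
V_6 = -2*V_4 + V_5 - 5  [with V_4=-6, V_5=5]  = 12

12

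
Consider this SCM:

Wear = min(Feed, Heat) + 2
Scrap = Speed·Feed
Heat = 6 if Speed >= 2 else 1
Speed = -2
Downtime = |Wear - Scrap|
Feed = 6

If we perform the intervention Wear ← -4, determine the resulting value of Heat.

1

Under do(Wear=-4), the mechanism Wear = min(Feed, Heat) + 2 is discarded; Wear is fixed at -4.
Since Heat is not a descendant of the intervened variable, it is unaffected.
Heat = 6 if Speed >= 2 else 1  [with Speed=-2]  = 1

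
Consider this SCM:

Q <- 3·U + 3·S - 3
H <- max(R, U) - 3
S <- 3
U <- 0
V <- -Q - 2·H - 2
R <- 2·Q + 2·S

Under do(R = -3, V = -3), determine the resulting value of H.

-3

Setting R = -3, V = -3 by intervention discards those variables' equations.
H = max(R, U) - 3  [with R=-3, U=0]  = -3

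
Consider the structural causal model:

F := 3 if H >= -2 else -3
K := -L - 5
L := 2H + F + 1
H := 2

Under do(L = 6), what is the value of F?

Under do(L=6), the mechanism L := 2H + F + 1 is discarded; L is fixed at 6.
Since F is not a descendant of the intervened variable, it is unaffected.
F = 3 if H >= -2 else -3  [with H=2]  = 3

3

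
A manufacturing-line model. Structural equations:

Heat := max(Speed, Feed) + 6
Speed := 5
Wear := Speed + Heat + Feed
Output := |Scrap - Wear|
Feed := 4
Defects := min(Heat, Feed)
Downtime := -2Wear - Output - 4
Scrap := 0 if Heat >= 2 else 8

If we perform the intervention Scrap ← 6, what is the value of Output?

14

Intervening sets Scrap = 6 and removes its equation (Scrap := 0 if Heat >= 2 else 8).
Heat = max(Speed, Feed) + 6  [with Speed=5, Feed=4]  = 11
Wear = Speed + Heat + Feed  [with Speed=5, Heat=11, Feed=4]  = 20
Output = |Scrap - Wear|  [with Scrap=6, Wear=20]  = 14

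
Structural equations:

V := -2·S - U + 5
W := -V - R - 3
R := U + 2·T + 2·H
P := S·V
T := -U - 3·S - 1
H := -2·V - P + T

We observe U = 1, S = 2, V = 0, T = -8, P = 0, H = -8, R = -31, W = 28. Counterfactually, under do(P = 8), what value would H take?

The intervention breaks the incoming arrows to P: P := S·V no longer applies, and P = 8.
V = -2·S - U + 5  [with S=2, U=1]  = 0
T = -U - 3·S - 1  [with U=1, S=2]  = -8
H = -2·V - P + T  [with V=0, P=8, T=-8]  = -16

-16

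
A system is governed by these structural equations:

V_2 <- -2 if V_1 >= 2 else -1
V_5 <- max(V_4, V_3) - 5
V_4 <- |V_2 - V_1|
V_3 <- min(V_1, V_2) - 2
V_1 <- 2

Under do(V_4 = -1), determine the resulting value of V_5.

-6

Intervening sets V_4 = -1 and removes its equation (V_4 <- |V_2 - V_1|).
V_2 = -2 if V_1 >= 2 else -1  [with V_1=2]  = -2
V_3 = min(V_1, V_2) - 2  [with V_1=2, V_2=-2]  = -4
V_5 = max(V_4, V_3) - 5  [with V_4=-1, V_3=-4]  = -6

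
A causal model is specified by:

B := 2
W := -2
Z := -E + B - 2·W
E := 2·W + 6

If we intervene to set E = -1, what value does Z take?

7

The intervention breaks the incoming arrows to E: E := 2·W + 6 no longer applies, and E = -1.
Z = -E + B - 2·W  [with E=-1, B=2, W=-2]  = 7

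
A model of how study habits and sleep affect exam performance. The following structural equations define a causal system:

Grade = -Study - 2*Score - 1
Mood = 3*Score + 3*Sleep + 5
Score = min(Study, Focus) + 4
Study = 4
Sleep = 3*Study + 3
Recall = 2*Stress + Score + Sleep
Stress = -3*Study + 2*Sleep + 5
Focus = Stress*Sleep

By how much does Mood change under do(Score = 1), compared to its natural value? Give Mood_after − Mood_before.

-21

The intervention breaks the incoming arrows to Score: Score = min(Study, Focus) + 4 no longer applies, and Score = 1.
Sleep = 3*Study + 3  [with Study=4]  = 15
Mood = 3*Score + 3*Sleep + 5  [with Score=1, Sleep=15]  = 53
Without intervention: Sleep = 3*Study + 3  [with Study=4]  = 15; Stress = -3*Study + 2*Sleep + 5  [with Study=4, Sleep=15]  = 23; Focus = Stress*Sleep  [with Stress=23, Sleep=15]  = 345; Score = min(Study, Focus) + 4  [with Study=4, Focus=345]  = 8; Mood = 3*Score + 3*Sleep + 5  [with Score=8, Sleep=15]  = 74.
Change = 53 − 74 = -21.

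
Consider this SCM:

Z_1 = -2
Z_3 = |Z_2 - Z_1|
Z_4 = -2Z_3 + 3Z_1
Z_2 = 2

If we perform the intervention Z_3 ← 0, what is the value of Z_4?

-6

The intervention breaks the incoming arrows to Z_3: Z_3 = |Z_2 - Z_1| no longer applies, and Z_3 = 0.
Z_4 = -2Z_3 + 3Z_1  [with Z_3=0, Z_1=-2]  = -6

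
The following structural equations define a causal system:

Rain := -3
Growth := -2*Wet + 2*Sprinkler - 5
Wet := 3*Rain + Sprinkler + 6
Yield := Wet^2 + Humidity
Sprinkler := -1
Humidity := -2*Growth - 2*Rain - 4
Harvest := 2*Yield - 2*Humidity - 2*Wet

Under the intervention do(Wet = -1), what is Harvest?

4

The intervention breaks the incoming arrows to Wet: Wet := 3*Rain + Sprinkler + 6 no longer applies, and Wet = -1.
Growth = -2*Wet + 2*Sprinkler - 5  [with Wet=-1, Sprinkler=-1]  = -5
Humidity = -2*Growth - 2*Rain - 4  [with Growth=-5, Rain=-3]  = 12
Yield = Wet^2 + Humidity  [with Wet=-1, Humidity=12]  = 13
Harvest = 2*Yield - 2*Humidity - 2*Wet  [with Yield=13, Humidity=12, Wet=-1]  = 4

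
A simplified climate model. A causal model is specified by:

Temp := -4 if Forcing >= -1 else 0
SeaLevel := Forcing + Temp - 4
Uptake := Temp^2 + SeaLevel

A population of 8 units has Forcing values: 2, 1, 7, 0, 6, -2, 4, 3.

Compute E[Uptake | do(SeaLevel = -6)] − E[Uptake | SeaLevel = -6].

6

The intervention sets SeaLevel=-6 in all 8 units regardless of Forcing. Recomputing Uptake per unit gives 10, 10, 10, 10, 10, -6, 10, 10; average 8.
E[Uptake|SeaLevel=-6] averages over only the 2 units with SeaLevel=-6 (Forcing = 2, -2): Uptake = 10, -6, mean 2.
Difference = 8 − 2 = 6.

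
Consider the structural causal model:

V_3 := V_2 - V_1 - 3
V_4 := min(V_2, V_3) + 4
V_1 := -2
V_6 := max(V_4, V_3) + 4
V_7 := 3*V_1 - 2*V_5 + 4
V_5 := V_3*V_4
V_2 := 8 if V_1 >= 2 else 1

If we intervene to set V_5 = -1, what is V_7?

Under do(V_5=-1), the mechanism V_5 := V_3*V_4 is discarded; V_5 is fixed at -1.
V_7 = 3*V_1 - 2*V_5 + 4  [with V_1=-2, V_5=-1]  = 0

0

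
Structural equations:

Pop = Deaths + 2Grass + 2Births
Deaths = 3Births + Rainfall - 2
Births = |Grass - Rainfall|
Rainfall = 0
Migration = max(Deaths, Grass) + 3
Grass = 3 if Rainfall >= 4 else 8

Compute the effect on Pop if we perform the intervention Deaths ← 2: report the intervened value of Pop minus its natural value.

-20

Under do(Deaths=2), the mechanism Deaths = 3Births + Rainfall - 2 is discarded; Deaths is fixed at 2.
Grass = 3 if Rainfall >= 4 else 8  [with Rainfall=0]  = 8
Births = |Grass - Rainfall|  [with Grass=8, Rainfall=0]  = 8
Pop = Deaths + 2Grass + 2Births  [with Deaths=2, Grass=8, Births=8]  = 34
Without intervention: Grass = 3 if Rainfall >= 4 else 8  [with Rainfall=0]  = 8; Births = |Grass - Rainfall|  [with Grass=8, Rainfall=0]  = 8; Deaths = 3Births + Rainfall - 2  [with Births=8, Rainfall=0]  = 22; Pop = Deaths + 2Grass + 2Births  [with Deaths=22, Grass=8, Births=8]  = 54.
Change = 34 − 54 = -20.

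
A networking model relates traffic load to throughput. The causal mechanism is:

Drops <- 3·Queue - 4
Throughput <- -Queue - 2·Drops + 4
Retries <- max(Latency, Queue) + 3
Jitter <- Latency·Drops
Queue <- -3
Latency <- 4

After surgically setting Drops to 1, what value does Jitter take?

do(Drops=1) replaces the equation Drops <- 3·Queue - 4 with the constant Drops = 1.
Jitter = Latency·Drops  [with Latency=4, Drops=1]  = 4

4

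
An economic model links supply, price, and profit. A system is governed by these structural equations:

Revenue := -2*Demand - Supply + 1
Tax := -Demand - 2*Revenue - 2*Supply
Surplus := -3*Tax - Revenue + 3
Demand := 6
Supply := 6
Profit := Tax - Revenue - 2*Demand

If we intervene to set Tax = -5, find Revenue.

Under do(Tax=-5), the mechanism Tax := -Demand - 2*Revenue - 2*Supply is discarded; Tax is fixed at -5.
Since Revenue is not a descendant of the intervened variable, it is unaffected.
Revenue = -2*Demand - Supply + 1  [with Demand=6, Supply=6]  = -17

-17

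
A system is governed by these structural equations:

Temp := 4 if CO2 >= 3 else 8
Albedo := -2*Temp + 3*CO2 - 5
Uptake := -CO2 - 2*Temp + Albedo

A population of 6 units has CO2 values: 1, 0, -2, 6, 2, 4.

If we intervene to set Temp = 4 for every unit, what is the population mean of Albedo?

-7.5

The intervention sets Temp=4 in all 6 units regardless of CO2. Recomputing Albedo per unit gives -10, -13, -19, 5, -7, -1; average -7.5.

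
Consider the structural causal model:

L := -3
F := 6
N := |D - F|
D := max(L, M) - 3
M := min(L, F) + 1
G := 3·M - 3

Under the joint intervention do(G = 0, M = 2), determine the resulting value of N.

7

Under do(G = 0, M = 2), each intervened variable's structural equation is replaced by its fixed value.
D = max(L, M) - 3  [with L=-3, M=2]  = -1
N = |D - F|  [with D=-1, F=6]  = 7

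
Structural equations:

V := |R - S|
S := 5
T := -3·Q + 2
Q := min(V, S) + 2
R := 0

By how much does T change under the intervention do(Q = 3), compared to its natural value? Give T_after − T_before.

Intervening sets Q = 3 and removes its equation (Q := min(V, S) + 2).
T = -3·Q + 2  [with Q=3]  = -7
Without intervention: V = |R - S|  [with R=0, S=5]  = 5; Q = min(V, S) + 2  [with V=5, S=5]  = 7; T = -3·Q + 2  [with Q=7]  = -19.
Change = -7 − (-19) = 12.

12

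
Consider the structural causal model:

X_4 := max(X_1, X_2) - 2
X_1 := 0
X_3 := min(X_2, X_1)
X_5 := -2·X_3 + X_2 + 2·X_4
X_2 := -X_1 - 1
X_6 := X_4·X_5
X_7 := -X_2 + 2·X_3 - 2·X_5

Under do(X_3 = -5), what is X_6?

-10

The intervention breaks the incoming arrows to X_3: X_3 := min(X_2, X_1) no longer applies, and X_3 = -5.
X_2 = -X_1 - 1  [with X_1=0]  = -1
X_4 = max(X_1, X_2) - 2  [with X_1=0, X_2=-1]  = -2
X_5 = -2·X_3 + X_2 + 2·X_4  [with X_3=-5, X_2=-1, X_4=-2]  = 5
X_6 = X_4·X_5  [with X_4=-2, X_5=5]  = -10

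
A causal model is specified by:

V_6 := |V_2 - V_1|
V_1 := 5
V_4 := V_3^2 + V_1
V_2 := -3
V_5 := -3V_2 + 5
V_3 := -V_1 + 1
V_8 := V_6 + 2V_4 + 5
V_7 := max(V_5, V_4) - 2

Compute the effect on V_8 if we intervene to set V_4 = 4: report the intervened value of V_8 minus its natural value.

-34

do(V_4=4) replaces the equation V_4 := V_3^2 + V_1 with the constant V_4 = 4.
V_6 = |V_2 - V_1|  [with V_2=-3, V_1=5]  = 8
V_8 = V_6 + 2V_4 + 5  [with V_6=8, V_4=4]  = 21
Without intervention: V_3 = -V_1 + 1  [with V_1=5]  = -4; V_4 = V_3^2 + V_1  [with V_3=-4, V_1=5]  = 21; V_6 = |V_2 - V_1|  [with V_2=-3, V_1=5]  = 8; V_8 = V_6 + 2V_4 + 5  [with V_6=8, V_4=21]  = 55.
Change = 21 − 55 = -34.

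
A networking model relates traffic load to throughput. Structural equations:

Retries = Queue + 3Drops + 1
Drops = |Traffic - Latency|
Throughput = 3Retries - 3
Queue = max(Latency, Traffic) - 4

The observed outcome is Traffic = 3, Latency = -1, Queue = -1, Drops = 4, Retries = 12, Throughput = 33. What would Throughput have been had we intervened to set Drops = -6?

Under do(Drops=-6), the mechanism Drops = |Traffic - Latency| is discarded; Drops is fixed at -6.
Queue = max(Latency, Traffic) - 4  [with Latency=-1, Traffic=3]  = -1
Retries = Queue + 3Drops + 1  [with Queue=-1, Drops=-6]  = -18
Throughput = 3Retries - 3  [with Retries=-18]  = -57

-57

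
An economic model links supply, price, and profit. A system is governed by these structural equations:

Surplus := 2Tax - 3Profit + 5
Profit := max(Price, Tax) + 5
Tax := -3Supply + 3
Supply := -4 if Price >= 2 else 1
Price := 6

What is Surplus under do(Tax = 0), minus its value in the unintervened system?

do(Tax=0) replaces the equation Tax := -3Supply + 3 with the constant Tax = 0.
Profit = max(Price, Tax) + 5  [with Price=6, Tax=0]  = 11
Surplus = 2Tax - 3Profit + 5  [with Tax=0, Profit=11]  = -28
Without intervention: Supply = -4 if Price >= 2 else 1  [with Price=6]  = -4; Tax = -3Supply + 3  [with Supply=-4]  = 15; Profit = max(Price, Tax) + 5  [with Price=6, Tax=15]  = 20; Surplus = 2Tax - 3Profit + 5  [with Tax=15, Profit=20]  = -25.
Change = -28 − (-25) = -3.

-3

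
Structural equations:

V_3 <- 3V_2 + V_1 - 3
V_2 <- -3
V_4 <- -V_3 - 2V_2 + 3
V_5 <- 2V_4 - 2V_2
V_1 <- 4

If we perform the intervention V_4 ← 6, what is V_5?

18

Intervening sets V_4 = 6 and removes its equation (V_4 <- -V_3 - 2V_2 + 3).
V_5 = 2V_4 - 2V_2  [with V_4=6, V_2=-3]  = 18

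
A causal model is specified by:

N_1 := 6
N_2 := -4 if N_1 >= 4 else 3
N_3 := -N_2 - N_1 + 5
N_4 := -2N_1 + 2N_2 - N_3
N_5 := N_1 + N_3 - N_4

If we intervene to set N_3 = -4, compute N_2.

Under do(N_3=-4), the mechanism N_3 := -N_2 - N_1 + 5 is discarded; N_3 is fixed at -4.
Since N_2 is not a descendant of the intervened variable, it is unaffected.
N_2 = -4 if N_1 >= 4 else 3  [with N_1=6]  = -4

-4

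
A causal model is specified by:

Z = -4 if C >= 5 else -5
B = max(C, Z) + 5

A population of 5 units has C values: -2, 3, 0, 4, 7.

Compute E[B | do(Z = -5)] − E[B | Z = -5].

1.15

The intervention sets Z=-5 in all 5 units regardless of C. Recomputing B per unit gives 3, 8, 5, 9, 12; average 7.4.
Conditioning on Z=-5 selects the 4 unit(s) with C ∈ {-2, 3, 0, 4}. Their B values: 3, 8, 5, 9. Mean = 6.25.
Difference = 7.4 − 6.25 = 1.15.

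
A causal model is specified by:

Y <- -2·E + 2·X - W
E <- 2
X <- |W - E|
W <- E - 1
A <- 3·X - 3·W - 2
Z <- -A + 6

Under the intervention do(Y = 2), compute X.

do(Y=2) replaces the equation Y <- -2·E + 2·X - W with the constant Y = 2.
X is not downstream of the intervention, so its value is determined by the original equations.
W = E - 1  [with E=2]  = 1
X = |W - E|  [with W=1, E=2]  = 1

1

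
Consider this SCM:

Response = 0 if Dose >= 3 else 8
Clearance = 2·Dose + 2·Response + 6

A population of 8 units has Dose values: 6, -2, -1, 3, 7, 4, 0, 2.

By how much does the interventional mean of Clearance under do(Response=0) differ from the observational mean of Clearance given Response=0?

Under do(Response=0), Response's equation is replaced by Response=0 for every unit. Per-unit Clearance: 18, 2, 4, 12, 20, 14, 6, 10. Mean = 10.75.
E[Clearance|Response=0] averages over only the 4 units with Response=0 (Dose = 6, 3, 7, 4): Clearance = 18, 12, 20, 14, mean 16.
Difference = 10.75 − 16 = -5.25.

-5.25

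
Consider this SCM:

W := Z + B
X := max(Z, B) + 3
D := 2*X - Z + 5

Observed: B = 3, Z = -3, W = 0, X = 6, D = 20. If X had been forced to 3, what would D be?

Intervening sets X = 3 and removes its equation (X := max(Z, B) + 3).
D = 2*X - Z + 5  [with X=3, Z=-3]  = 14

14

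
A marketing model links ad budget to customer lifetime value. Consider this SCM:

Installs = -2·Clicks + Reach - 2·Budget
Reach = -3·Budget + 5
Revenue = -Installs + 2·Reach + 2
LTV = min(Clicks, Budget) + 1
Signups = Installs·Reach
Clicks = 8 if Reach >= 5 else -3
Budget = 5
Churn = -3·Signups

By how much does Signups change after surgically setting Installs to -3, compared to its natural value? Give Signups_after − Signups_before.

-110

Intervening sets Installs = -3 and removes its equation (Installs = -2·Clicks + Reach - 2·Budget).
Reach = -3·Budget + 5  [with Budget=5]  = -10
Signups = Installs·Reach  [with Installs=-3, Reach=-10]  = 30
Without intervention: Reach = -3·Budget + 5  [with Budget=5]  = -10; Clicks = 8 if Reach >= 5 else -3  [with Reach=-10]  = -3; Installs = -2·Clicks + Reach - 2·Budget  [with Clicks=-3, Reach=-10, Budget=5]  = -14; Signups = Installs·Reach  [with Installs=-14, Reach=-10]  = 140.
Change = 30 − 140 = -110.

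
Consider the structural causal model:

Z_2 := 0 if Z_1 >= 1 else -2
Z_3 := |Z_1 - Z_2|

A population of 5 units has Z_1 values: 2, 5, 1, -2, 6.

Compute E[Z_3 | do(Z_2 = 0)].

The intervention sets Z_2=0 in all 5 units regardless of Z_1. Recomputing Z_3 per unit gives 2, 5, 1, 2, 6; average 3.2.

3.2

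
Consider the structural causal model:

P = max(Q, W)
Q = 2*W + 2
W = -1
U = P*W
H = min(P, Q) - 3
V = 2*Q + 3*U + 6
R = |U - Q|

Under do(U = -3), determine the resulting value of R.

3

Under do(U=-3), the mechanism U = P*W is discarded; U is fixed at -3.
Q = 2*W + 2  [with W=-1]  = 0
R = |U - Q|  [with U=-3, Q=0]  = 3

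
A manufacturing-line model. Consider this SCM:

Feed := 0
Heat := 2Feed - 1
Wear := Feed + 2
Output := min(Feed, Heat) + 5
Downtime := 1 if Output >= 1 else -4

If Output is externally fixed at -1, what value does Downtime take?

-4

Intervening sets Output = -1 and removes its equation (Output := min(Feed, Heat) + 5).
Downtime = 1 if Output >= 1 else -4  [with Output=-1]  = -4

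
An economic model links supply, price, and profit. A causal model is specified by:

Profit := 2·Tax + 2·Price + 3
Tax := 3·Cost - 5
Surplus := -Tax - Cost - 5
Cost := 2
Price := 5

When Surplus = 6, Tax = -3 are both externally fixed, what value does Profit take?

7

Under do(Surplus = 6, Tax = -3), each intervened variable's structural equation is replaced by its fixed value.
Profit = 2·Tax + 2·Price + 3  [with Tax=-3, Price=5]  = 7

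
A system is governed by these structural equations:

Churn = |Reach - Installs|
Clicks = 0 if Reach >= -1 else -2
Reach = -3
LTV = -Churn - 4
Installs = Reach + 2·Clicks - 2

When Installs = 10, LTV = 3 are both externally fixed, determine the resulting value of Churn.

13

The joint intervention fixes Installs = 10, LTV = 3, removing each variable's own equation.
Churn = |Reach - Installs|  [with Reach=-3, Installs=10]  = 13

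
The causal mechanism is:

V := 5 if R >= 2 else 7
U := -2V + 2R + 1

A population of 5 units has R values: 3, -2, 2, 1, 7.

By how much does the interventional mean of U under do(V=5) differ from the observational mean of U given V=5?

Every unit gets V=5 under the intervention. U values become -3, -13, -5, -7, 5; E[U|do(V=5)] = -4.6.
Conditioning on V=5 selects the 3 unit(s) with R ∈ {3, 2, 7}. Their U values: -3, -5, 5. Mean = -1.
Difference = -4.6 − (-1) = -3.6.

-3.6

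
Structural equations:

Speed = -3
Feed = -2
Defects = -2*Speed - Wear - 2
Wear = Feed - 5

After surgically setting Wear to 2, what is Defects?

The intervention breaks the incoming arrows to Wear: Wear = Feed - 5 no longer applies, and Wear = 2.
Defects = -2*Speed - Wear - 2  [with Speed=-3, Wear=2]  = 2

2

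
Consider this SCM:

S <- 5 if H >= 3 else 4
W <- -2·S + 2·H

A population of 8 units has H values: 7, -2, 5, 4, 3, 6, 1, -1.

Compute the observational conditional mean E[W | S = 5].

0

E[W|S=5] averages over only the 5 units with S=5 (H = 7, 5, 4, 3, 6): W = 4, 0, -2, -4, 2, mean 0.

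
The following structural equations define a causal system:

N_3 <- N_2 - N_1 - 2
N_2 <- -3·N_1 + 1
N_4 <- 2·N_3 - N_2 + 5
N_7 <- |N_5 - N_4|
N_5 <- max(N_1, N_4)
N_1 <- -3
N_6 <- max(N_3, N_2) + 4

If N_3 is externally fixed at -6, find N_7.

14

The intervention breaks the incoming arrows to N_3: N_3 <- N_2 - N_1 - 2 no longer applies, and N_3 = -6.
N_2 = -3·N_1 + 1  [with N_1=-3]  = 10
N_4 = 2·N_3 - N_2 + 5  [with N_3=-6, N_2=10]  = -17
N_5 = max(N_1, N_4)  [with N_1=-3, N_4=-17]  = -3
N_7 = |N_5 - N_4|  [with N_5=-3, N_4=-17]  = 14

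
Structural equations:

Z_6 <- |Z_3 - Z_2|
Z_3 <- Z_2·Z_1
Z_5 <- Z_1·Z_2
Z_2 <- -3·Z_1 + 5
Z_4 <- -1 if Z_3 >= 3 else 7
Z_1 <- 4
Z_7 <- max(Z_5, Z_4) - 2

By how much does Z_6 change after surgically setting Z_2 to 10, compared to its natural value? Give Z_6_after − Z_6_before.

9

Under do(Z_2=10), the mechanism Z_2 <- -3·Z_1 + 5 is discarded; Z_2 is fixed at 10.
Z_3 = Z_2·Z_1  [with Z_2=10, Z_1=4]  = 40
Z_6 = |Z_3 - Z_2|  [with Z_3=40, Z_2=10]  = 30
Without intervention: Z_2 = -3·Z_1 + 5  [with Z_1=4]  = -7; Z_3 = Z_2·Z_1  [with Z_2=-7, Z_1=4]  = -28; Z_6 = |Z_3 - Z_2|  [with Z_3=-28, Z_2=-7]  = 21.
Change = 30 − 21 = 9.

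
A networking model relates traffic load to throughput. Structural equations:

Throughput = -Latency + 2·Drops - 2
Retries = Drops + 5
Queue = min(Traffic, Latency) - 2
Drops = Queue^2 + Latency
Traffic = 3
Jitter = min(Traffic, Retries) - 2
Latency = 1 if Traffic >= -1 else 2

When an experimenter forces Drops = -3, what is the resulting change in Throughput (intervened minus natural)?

The intervention breaks the incoming arrows to Drops: Drops = Queue^2 + Latency no longer applies, and Drops = -3.
Latency = 1 if Traffic >= -1 else 2  [with Traffic=3]  = 1
Throughput = -Latency + 2·Drops - 2  [with Latency=1, Drops=-3]  = -9
Without intervention: Latency = 1 if Traffic >= -1 else 2  [with Traffic=3]  = 1; Queue = min(Traffic, Latency) - 2  [with Traffic=3, Latency=1]  = -1; Drops = Queue^2 + Latency  [with Queue=-1, Latency=1]  = 2; Throughput = -Latency + 2·Drops - 2  [with Latency=1, Drops=2]  = 1.
Change = -9 − 1 = -10.

-10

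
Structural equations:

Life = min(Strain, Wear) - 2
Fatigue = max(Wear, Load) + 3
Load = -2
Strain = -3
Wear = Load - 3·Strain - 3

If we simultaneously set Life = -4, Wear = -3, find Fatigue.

Under do(Life = -4, Wear = -3), each intervened variable's structural equation is replaced by its fixed value.
Fatigue = max(Wear, Load) + 3  [with Wear=-3, Load=-2]  = 1

1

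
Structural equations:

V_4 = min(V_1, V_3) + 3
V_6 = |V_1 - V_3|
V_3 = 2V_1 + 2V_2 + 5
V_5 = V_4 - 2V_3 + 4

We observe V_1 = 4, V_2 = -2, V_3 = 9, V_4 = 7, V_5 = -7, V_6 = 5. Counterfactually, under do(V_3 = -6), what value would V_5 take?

13

do(V_3=-6) replaces the equation V_3 = 2V_1 + 2V_2 + 5 with the constant V_3 = -6.
V_4 = min(V_1, V_3) + 3  [with V_1=4, V_3=-6]  = -3
V_5 = V_4 - 2V_3 + 4  [with V_4=-3, V_3=-6]  = 13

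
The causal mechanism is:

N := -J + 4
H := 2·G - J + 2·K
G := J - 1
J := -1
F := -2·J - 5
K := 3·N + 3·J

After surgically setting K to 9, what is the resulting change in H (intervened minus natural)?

do(K=9) replaces the equation K := 3·N + 3·J with the constant K = 9.
G = J - 1  [with J=-1]  = -2
H = 2·G - J + 2·K  [with G=-2, J=-1, K=9]  = 15
Without intervention: N = -J + 4  [with J=-1]  = 5; K = 3·N + 3·J  [with N=5, J=-1]  = 12; G = J - 1  [with J=-1]  = -2; H = 2·G - J + 2·K  [with G=-2, J=-1, K=12]  = 21.
Change = 15 − 21 = -6.

-6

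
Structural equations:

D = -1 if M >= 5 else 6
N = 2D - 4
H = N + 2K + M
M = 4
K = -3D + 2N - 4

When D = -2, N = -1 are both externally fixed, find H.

3

Under do(D = -2, N = -1), each intervened variable's structural equation is replaced by its fixed value.
K = -3D + 2N - 4  [with D=-2, N=-1]  = 0
H = N + 2K + M  [with N=-1, K=0, M=4]  = 3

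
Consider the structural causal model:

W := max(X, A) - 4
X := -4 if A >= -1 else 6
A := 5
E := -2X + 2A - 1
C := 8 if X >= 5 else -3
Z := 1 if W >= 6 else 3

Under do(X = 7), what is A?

5

Under do(X=7), the mechanism X := -4 if A >= -1 else 6 is discarded; X is fixed at 7.
A is not downstream of the intervention, so its value is determined by the original equations.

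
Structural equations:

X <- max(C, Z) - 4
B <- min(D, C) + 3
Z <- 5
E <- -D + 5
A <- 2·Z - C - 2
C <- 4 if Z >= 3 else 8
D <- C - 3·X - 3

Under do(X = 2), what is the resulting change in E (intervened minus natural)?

The intervention breaks the incoming arrows to X: X <- max(C, Z) - 4 no longer applies, and X = 2.
C = 4 if Z >= 3 else 8  [with Z=5]  = 4
D = C - 3·X - 3  [with C=4, X=2]  = -5
E = -D + 5  [with D=-5]  = 10
Without intervention: C = 4 if Z >= 3 else 8  [with Z=5]  = 4; X = max(C, Z) - 4  [with C=4, Z=5]  = 1; D = C - 3·X - 3  [with C=4, X=1]  = -2; E = -D + 5  [with D=-2]  = 7.
Change = 10 − 7 = 3.

3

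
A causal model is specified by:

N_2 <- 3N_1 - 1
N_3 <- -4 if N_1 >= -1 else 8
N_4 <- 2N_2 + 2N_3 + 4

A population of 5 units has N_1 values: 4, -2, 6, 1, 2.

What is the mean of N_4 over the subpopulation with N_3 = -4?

Observing N_3=-4 restricts to units where N_3's equation naturally yields -4: N_1 ∈ {4, 6, 1, 2}. In that subpopulation N_4 = 18, 30, 0, 6, mean 13.5.

13.5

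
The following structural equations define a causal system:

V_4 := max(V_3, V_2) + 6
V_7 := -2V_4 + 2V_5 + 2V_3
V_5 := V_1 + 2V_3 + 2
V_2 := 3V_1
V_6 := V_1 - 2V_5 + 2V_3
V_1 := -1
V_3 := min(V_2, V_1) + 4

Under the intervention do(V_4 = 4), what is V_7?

0

The intervention breaks the incoming arrows to V_4: V_4 := max(V_3, V_2) + 6 no longer applies, and V_4 = 4.
V_2 = 3V_1  [with V_1=-1]  = -3
V_3 = min(V_2, V_1) + 4  [with V_2=-3, V_1=-1]  = 1
V_5 = V_1 + 2V_3 + 2  [with V_1=-1, V_3=1]  = 3
V_7 = -2V_4 + 2V_5 + 2V_3  [with V_4=4, V_5=3, V_3=1]  = 0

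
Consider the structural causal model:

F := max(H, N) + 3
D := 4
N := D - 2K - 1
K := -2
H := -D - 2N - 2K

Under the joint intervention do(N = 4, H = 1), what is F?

Setting N = 4, H = 1 by intervention discards those variables' equations.
F = max(H, N) + 3  [with H=1, N=4]  = 7

7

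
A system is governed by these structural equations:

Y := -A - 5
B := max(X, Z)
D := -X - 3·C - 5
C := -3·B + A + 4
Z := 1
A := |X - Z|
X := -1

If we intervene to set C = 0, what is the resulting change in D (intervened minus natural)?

9

The intervention breaks the incoming arrows to C: C := -3·B + A + 4 no longer applies, and C = 0.
D = -X - 3·C - 5  [with X=-1, C=0]  = -4
Without intervention: B = max(X, Z)  [with X=-1, Z=1]  = 1; A = |X - Z|  [with X=-1, Z=1]  = 2; C = -3·B + A + 4  [with B=1, A=2]  = 3; D = -X - 3·C - 5  [with X=-1, C=3]  = -13.
Change = -4 − (-13) = 9.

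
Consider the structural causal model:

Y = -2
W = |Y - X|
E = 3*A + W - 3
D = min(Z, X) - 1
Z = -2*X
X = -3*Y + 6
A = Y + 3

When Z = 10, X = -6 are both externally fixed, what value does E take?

4

The joint intervention fixes Z = 10, X = -6, removing each variable's own equation.
A = Y + 3  [with Y=-2]  = 1
W = |Y - X|  [with Y=-2, X=-6]  = 4
E = 3*A + W - 3  [with A=1, W=4]  = 4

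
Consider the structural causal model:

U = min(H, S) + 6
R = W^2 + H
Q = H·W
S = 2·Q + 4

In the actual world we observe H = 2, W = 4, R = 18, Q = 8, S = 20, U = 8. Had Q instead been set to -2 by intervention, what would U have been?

Under do(Q=-2), the mechanism Q = H·W is discarded; Q is fixed at -2.
S = 2·Q + 4  [with Q=-2]  = 0
U = min(H, S) + 6  [with H=2, S=0]  = 6

6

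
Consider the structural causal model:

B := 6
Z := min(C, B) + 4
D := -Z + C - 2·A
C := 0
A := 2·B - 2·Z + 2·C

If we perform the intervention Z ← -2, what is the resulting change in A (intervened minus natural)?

12

The intervention breaks the incoming arrows to Z: Z := min(C, B) + 4 no longer applies, and Z = -2.
A = 2·B - 2·Z + 2·C  [with B=6, Z=-2, C=0]  = 16
Without intervention: Z = min(C, B) + 4  [with C=0, B=6]  = 4; A = 2·B - 2·Z + 2·C  [with B=6, Z=4, C=0]  = 4.
Change = 16 − 4 = 12.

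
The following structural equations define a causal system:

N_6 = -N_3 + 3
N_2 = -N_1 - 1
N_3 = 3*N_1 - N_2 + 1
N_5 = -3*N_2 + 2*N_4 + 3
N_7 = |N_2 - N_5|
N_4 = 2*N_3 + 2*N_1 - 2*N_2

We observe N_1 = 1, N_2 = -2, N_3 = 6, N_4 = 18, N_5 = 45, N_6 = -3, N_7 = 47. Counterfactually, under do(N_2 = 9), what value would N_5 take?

do(N_2=9) replaces the equation N_2 = -N_1 - 1 with the constant N_2 = 9.
N_3 = 3*N_1 - N_2 + 1  [with N_1=1, N_2=9]  = -5
N_4 = 2*N_3 + 2*N_1 - 2*N_2  [with N_3=-5, N_1=1, N_2=9]  = -26
N_5 = -3*N_2 + 2*N_4 + 3  [with N_2=9, N_4=-26]  = -76

-76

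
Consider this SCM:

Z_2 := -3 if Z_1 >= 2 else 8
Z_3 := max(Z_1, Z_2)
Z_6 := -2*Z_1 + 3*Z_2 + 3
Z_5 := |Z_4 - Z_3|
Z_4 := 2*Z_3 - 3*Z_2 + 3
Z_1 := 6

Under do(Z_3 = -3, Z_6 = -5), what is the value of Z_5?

9

The joint intervention fixes Z_3 = -3, Z_6 = -5, removing each variable's own equation.
Z_2 = -3 if Z_1 >= 2 else 8  [with Z_1=6]  = -3
Z_4 = 2*Z_3 - 3*Z_2 + 3  [with Z_3=-3, Z_2=-3]  = 6
Z_5 = |Z_4 - Z_3|  [with Z_4=6, Z_3=-3]  = 9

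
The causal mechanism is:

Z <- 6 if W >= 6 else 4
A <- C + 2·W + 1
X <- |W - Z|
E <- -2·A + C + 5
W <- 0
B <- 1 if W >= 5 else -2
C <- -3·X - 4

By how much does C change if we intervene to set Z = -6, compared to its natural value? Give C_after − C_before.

-6

Under do(Z=-6), the mechanism Z <- 6 if W >= 6 else 4 is discarded; Z is fixed at -6.
X = |W - Z|  [with W=0, Z=-6]  = 6
C = -3·X - 4  [with X=6]  = -22
Without intervention: Z = 6 if W >= 6 else 4  [with W=0]  = 4; X = |W - Z|  [with W=0, Z=4]  = 4; C = -3·X - 4  [with X=4]  = -16.
Change = -22 − (-16) = -6.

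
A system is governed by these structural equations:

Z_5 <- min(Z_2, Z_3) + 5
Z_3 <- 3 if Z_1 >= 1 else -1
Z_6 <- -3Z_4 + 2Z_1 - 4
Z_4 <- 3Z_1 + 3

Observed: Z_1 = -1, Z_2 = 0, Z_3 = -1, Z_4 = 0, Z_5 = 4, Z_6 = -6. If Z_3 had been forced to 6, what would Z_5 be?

do(Z_3=6) replaces the equation Z_3 <- 3 if Z_1 >= 1 else -1 with the constant Z_3 = 6.
Z_5 = min(Z_2, Z_3) + 5  [with Z_2=0, Z_3=6]  = 5

5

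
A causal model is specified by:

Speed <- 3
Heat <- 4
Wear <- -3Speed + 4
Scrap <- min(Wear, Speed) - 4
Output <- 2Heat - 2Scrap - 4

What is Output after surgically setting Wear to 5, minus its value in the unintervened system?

-16

do(Wear=5) replaces the equation Wear <- -3Speed + 4 with the constant Wear = 5.
Scrap = min(Wear, Speed) - 4  [with Wear=5, Speed=3]  = -1
Output = 2Heat - 2Scrap - 4  [with Heat=4, Scrap=-1]  = 6
Without intervention: Wear = -3Speed + 4  [with Speed=3]  = -5; Scrap = min(Wear, Speed) - 4  [with Wear=-5, Speed=3]  = -9; Output = 2Heat - 2Scrap - 4  [with Heat=4, Scrap=-9]  = 22.
Change = 6 − 22 = -16.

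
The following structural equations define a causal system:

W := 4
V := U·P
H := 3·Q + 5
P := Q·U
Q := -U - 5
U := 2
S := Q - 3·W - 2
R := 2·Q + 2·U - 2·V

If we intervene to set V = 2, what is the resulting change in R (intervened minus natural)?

Under do(V=2), the mechanism V := U·P is discarded; V is fixed at 2.
Q = -U - 5  [with U=2]  = -7
R = 2·Q + 2·U - 2·V  [with Q=-7, U=2, V=2]  = -14
Without intervention: Q = -U - 5  [with U=2]  = -7; P = Q·U  [with Q=-7, U=2]  = -14; V = U·P  [with U=2, P=-14]  = -28; R = 2·Q + 2·U - 2·V  [with Q=-7, U=2, V=-28]  = 46.
Change = -14 − 46 = -60.

-60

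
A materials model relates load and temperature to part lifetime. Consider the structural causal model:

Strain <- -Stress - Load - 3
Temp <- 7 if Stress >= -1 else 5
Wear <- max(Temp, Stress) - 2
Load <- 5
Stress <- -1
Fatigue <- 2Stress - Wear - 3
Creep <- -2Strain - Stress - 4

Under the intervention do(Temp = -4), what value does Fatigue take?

The intervention breaks the incoming arrows to Temp: Temp <- 7 if Stress >= -1 else 5 no longer applies, and Temp = -4.
Wear = max(Temp, Stress) - 2  [with Temp=-4, Stress=-1]  = -3
Fatigue = 2Stress - Wear - 3  [with Stress=-1, Wear=-3]  = -2

-2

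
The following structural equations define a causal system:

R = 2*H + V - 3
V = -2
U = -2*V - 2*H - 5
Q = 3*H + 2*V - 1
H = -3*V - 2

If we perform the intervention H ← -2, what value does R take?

do(H=-2) replaces the equation H = -3*V - 2 with the constant H = -2.
R = 2*H + V - 3  [with H=-2, V=-2]  = -9

-9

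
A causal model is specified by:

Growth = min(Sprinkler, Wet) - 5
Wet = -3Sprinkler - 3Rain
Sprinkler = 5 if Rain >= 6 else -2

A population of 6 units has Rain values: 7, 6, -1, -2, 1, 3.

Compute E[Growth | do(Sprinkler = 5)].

-27

The intervention sets Sprinkler=5 in all 6 units regardless of Rain. Recomputing Growth per unit gives -41, -38, -17, -14, -23, -29; average -27.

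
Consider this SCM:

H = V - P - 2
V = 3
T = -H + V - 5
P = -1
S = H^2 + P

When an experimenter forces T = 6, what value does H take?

Under do(T=6), the mechanism T = -H + V - 5 is discarded; T is fixed at 6.
Since H is not a descendant of the intervened variable, it is unaffected.
H = V - P - 2  [with V=3, P=-1]  = 2

2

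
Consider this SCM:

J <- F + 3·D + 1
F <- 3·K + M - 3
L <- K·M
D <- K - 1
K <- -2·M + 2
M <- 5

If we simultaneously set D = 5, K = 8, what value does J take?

42

The joint intervention fixes D = 5, K = 8, removing each variable's own equation.
F = 3·K + M - 3  [with K=8, M=5]  = 26
J = F + 3·D + 1  [with F=26, D=5]  = 42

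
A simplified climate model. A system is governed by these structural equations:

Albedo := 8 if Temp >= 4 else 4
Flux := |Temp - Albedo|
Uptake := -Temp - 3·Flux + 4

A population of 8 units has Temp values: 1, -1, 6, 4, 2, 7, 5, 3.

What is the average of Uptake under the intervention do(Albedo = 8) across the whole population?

-13.25

Every unit gets Albedo=8 under the intervention. Uptake values become -18, -22, -8, -12, -16, -6, -10, -14; E[Uptake|do(Albedo=8)] = -13.25.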